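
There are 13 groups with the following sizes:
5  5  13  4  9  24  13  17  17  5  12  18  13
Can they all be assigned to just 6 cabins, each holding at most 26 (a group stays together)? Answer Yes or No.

Total = 155; ⌈155/26⌉ = 6.
The bound of 6 does not rule out 6, but exhaustive search shows no assignment into 6 cabins of capacity 26 exists — the minimum is 7.

No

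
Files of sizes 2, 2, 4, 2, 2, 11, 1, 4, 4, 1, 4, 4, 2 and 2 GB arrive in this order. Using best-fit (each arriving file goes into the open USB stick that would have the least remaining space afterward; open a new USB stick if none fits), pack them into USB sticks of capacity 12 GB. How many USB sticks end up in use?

  2 → USB stick 1 (new)  [load 2/12]
  2 → USB stick 1  [load 4/12]
  4 → USB stick 1  [load 8/12]
  2 → USB stick 1  [load 10/12]
  2 → USB stick 1  [load 12/12]
  11 → USB stick 2 (new)  [load 11/12]
  1 → USB stick 2  [load 12/12]
  4 → USB stick 3 (new)  [load 4/12]
  4 → USB stick 3  [load 8/12]
  1 → USB stick 3  [load 9/12]
  4 → USB stick 4 (new)  [load 4/12]
  4 → USB stick 4  [load 8/12]
  2 → USB stick 3  [load 11/12]
  2 → USB stick 4  [load 10/12]
4 USB sticks opened.

4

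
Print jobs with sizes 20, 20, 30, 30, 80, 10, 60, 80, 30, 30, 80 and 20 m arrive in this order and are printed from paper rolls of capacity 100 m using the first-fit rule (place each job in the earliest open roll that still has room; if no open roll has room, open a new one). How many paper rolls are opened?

  20 → roll 1 (new)  [load 20/100]
  20 → roll 1  [load 40/100]
  30 → roll 1  [load 70/100]
  30 → roll 1  [load 100/100]
  80 → roll 2 (new)  [load 80/100]
  10 → roll 2  [load 90/100]
  60 → roll 3 (new)  [load 60/100]
  80 → roll 4 (new)  [load 80/100]
  30 → roll 3  [load 90/100]
  30 → roll 5 (new)  [load 30/100]
  80 → roll 6 (new)  [load 80/100]
  20 → roll 4  [load 100/100]
6 paper rolls opened.

6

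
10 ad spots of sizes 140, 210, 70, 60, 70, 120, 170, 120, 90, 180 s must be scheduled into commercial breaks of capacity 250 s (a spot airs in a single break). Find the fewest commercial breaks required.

Total = 210 + 180 + 170 + 140 + 120 + 120 + 90 + 70 + 70 + 60 = 1230 s.
Lower bound: ⌈1230/250⌉ = 5 commercial breaks.
A packing using 6 commercial breaks:
  break 1: 210 = 210
  break 2: 180 + 70 = 250
  break 3: 170 + 70 = 240
  break 4: 140 + 90 = 230
  break 5: 120 + 120 = 240
  break 6: 60 = 60
No arrangement into 5 commercial breaks stays within capacity, so 6 is optimal.

6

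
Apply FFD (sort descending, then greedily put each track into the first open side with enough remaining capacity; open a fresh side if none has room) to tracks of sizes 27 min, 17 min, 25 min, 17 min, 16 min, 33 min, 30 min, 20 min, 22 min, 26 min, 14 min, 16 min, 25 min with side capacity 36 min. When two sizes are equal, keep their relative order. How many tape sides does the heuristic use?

Sorted descending: 33, 30, 27, 26, 25, 25, 22, 20, 17, 17, 16, 16, 14.
  33 → side 1 (new)  [load 33/36]
  30 → side 2 (new)  [load 30/36]
  27 → side 3 (new)  [load 27/36]
  26 → side 4 (new)  [load 26/36]
  25 → side 5 (new)  [load 25/36]
  25 → side 6 (new)  [load 25/36]
  22 → side 7 (new)  [load 22/36]
  20 → side 8 (new)  [load 20/36]
  17 → side 9 (new)  [load 17/36]
  17 → side 9  [load 34/36]
  16 → side 8  [load 36/36]
  16 → side 10 (new)  [load 16/36]
  14 → side 7  [load 36/36]
10 tape sides opened.

10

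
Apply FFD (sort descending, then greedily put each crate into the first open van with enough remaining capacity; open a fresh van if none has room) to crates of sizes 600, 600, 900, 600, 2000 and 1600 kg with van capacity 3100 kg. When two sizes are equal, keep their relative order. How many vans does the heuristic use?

Sorted descending: 2000, 1600, 900, 600, 600, 600.
  2000 → van 1 (new)  [load 2000/3100]
  1600 → van 2 (new)  [load 1600/3100]
  900 → van 1  [load 2900/3100]
  600 → van 2  [load 2200/3100]
  600 → van 2  [load 2800/3100]
  600 → van 3 (new)  [load 600/3100]
3 vans opened.

3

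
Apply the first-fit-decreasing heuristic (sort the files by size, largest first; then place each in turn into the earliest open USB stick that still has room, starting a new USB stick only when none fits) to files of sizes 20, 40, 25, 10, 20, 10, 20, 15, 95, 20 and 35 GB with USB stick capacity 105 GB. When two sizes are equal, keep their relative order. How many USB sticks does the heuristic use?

3

Sorted descending: 95, 40, 35, 25, 20, 20, 20, 20, 15, 10, 10.
  95 → USB stick 1 (new)  [load 95/105]
  40 → USB stick 2 (new)  [load 40/105]
  35 → USB stick 2  [load 75/105]
  25 → USB stick 2  [load 100/105]
  20 → USB stick 3 (new)  [load 20/105]
  20 → USB stick 3  [load 40/105]
  20 → USB stick 3  [load 60/105]
  20 → USB stick 3  [load 80/105]
  15 → USB stick 3  [load 95/105]
  10 → USB stick 1  [load 105/105]
  10 → USB stick 3  [load 105/105]
3 USB sticks opened.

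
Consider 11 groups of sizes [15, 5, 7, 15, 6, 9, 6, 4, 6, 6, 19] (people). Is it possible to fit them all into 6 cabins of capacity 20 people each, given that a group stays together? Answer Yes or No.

Yes

A valid assignment using 6 cabins:
  cabin 1: 19 = 19
  cabin 2: 15 + 5 = 20
  cabin 3: 15 + 4 = 19
  cabin 4: 9 + 7 = 16
  cabin 5: 6 + 6 + 6 = 18
  cabin 6: 6 = 6
Every load is within 20 people, so 6 cabins suffice.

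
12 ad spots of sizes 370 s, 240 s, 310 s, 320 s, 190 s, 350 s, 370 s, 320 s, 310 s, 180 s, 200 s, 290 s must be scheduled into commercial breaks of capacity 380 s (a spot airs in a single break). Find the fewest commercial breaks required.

11

Total = 370 + 370 + 350 + 320 + 320 + 310 + 310 + 290 + 240 + 200 + 190 + 180 = 3450 s.
Lower bound: ⌈3450/380⌉ = 10 commercial breaks.
A packing using 11 commercial breaks:
  break 1: 370 = 370
  break 2: 370 = 370
  break 3: 350 = 350
  break 4: 320 = 320
  break 5: 320 = 320
  break 6: 310 = 310
  break 7: 310 = 310
  break 8: 290 = 290
  break 9: 240 = 240
  break 10: 200 + 180 = 380
  break 11: 190 = 190
No arrangement into 10 commercial breaks stays within capacity, so 11 is optimal.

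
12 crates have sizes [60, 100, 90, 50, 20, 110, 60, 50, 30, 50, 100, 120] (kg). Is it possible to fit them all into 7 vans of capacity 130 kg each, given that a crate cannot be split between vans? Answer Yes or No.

Total = 840 kg; ⌈840/130⌉ = 7.
The bound of 7 does not rule out 7, but exhaustive search shows no assignment into 7 vans of capacity 130 kg exists — the minimum is 8.

No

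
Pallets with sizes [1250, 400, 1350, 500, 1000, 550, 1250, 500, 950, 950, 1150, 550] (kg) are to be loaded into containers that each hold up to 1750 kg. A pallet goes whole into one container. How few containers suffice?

7

Total = 1350 + 1250 + 1250 + 1150 + 1000 + 950 + 950 + 550 + 550 + 500 + 500 + 400 = 10400 kg.
Lower bound: ⌈10400/1750⌉ = 6 containers.
Also, 7 pallets each exceed 875 kg, and no two of those can share a container, so at least 7 containers are needed.
A packing using 7 containers:
  container 1: 1350 + 400 = 1750
  container 2: 1250 + 500 = 1750
  container 3: 1250 + 500 = 1750
  container 4: 1150 + 550 = 1700
  container 5: 1000 + 550 = 1550
  container 6: 950 = 950
  container 7: 950 = 950
This matches the lower bound, so 7 is optimal.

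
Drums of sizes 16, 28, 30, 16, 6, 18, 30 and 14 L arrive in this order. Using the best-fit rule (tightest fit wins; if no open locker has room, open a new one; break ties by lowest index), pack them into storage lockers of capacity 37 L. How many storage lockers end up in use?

  16 → locker 1 (new)  [load 16/37]
  28 → locker 2 (new)  [load 28/37]
  30 → locker 3 (new)  [load 30/37]
  16 → locker 1  [load 32/37]
  6 → locker 3  [load 36/37]
  18 → locker 4 (new)  [load 18/37]
  30 → locker 5 (new)  [load 30/37]
  14 → locker 4  [load 32/37]
5 storage lockers opened.

5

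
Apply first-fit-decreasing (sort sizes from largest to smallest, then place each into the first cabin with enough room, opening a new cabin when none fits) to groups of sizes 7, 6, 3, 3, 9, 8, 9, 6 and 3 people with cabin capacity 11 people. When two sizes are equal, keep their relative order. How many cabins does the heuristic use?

Sorted descending: 9, 9, 8, 7, 6, 6, 3, 3, 3.
  9 → cabin 1 (new)  [load 9/11]
  9 → cabin 2 (new)  [load 9/11]
  8 → cabin 3 (new)  [load 8/11]
  7 → cabin 4 (new)  [load 7/11]
  6 → cabin 5 (new)  [load 6/11]
  6 → cabin 6 (new)  [load 6/11]
  3 → cabin 3  [load 11/11]
  3 → cabin 4  [load 10/11]
  3 → cabin 5  [load 9/11]
6 cabins opened.

6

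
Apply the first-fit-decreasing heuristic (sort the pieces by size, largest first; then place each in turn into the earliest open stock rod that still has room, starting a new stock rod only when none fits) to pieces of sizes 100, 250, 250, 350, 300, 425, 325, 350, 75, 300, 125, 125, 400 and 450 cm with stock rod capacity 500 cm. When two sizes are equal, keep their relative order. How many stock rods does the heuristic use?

9

Sorted descending: 450, 425, 400, 350, 350, 325, 300, 300, 250, 250, 125, 125, 100, 75.
  450 → stock rod 1 (new)  [load 450/500]
  425 → stock rod 2 (new)  [load 425/500]
  400 → stock rod 3 (new)  [load 400/500]
  350 → stock rod 4 (new)  [load 350/500]
  350 → stock rod 5 (new)  [load 350/500]
  325 → stock rod 6 (new)  [load 325/500]
  300 → stock rod 7 (new)  [load 300/500]
  300 → stock rod 8 (new)  [load 300/500]
  250 → stock rod 9 (new)  [load 250/500]
  250 → stock rod 9  [load 500/500]
  125 → stock rod 4  [load 475/500]
  125 → stock rod 5  [load 475/500]
  100 → stock rod 3  [load 500/500]
  75 → stock rod 2  [load 500/500]
9 stock rods opened.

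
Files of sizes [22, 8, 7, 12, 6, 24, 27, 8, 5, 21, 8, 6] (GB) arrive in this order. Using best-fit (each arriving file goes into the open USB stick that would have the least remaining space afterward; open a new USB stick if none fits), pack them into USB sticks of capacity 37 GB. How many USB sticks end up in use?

  22 → USB stick 1 (new)  [load 22/37]
  8 → USB stick 1  [load 30/37]
  7 → USB stick 1  [load 37/37]
  12 → USB stick 2 (new)  [load 12/37]
  6 → USB stick 2  [load 18/37]
  24 → USB stick 3 (new)  [load 24/37]
  27 → USB stick 4 (new)  [load 27/37]
  8 → USB stick 4  [load 35/37]
  5 → USB stick 3  [load 29/37]
  21 → USB stick 5 (new)  [load 21/37]
  8 → USB stick 3  [load 37/37]
  6 → USB stick 5  [load 27/37]
5 USB sticks opened.

5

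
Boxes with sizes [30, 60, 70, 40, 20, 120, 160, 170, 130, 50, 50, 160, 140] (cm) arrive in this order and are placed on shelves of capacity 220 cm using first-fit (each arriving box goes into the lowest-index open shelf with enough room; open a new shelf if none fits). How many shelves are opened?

  30 → shelf 1 (new)  [load 30/220]
  60 → shelf 1  [load 90/220]
  70 → shelf 1  [load 160/220]
  40 → shelf 1  [load 200/220]
  20 → shelf 1  [load 220/220]
  120 → shelf 2 (new)  [load 120/220]
  160 → shelf 3 (new)  [load 160/220]
  170 → shelf 4 (new)  [load 170/220]
  130 → shelf 5 (new)  [load 130/220]
  50 → shelf 2  [load 170/220]
  50 → shelf 2  [load 220/220]
  160 → shelf 6 (new)  [load 160/220]
  140 → shelf 7 (new)  [load 140/220]
7 shelves opened.

7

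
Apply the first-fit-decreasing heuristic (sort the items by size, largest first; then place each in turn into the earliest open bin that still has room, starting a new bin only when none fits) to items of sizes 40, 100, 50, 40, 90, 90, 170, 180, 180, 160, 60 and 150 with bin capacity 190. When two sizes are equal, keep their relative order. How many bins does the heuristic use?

Sorted descending: 180, 180, 170, 160, 150, 100, 90, 90, 60, 50, 40, 40.
  180 → bin 1 (new)  [load 180/190]
  180 → bin 2 (new)  [load 180/190]
  170 → bin 3 (new)  [load 170/190]
  160 → bin 4 (new)  [load 160/190]
  150 → bin 5 (new)  [load 150/190]
  100 → bin 6 (new)  [load 100/190]
  90 → bin 6  [load 190/190]
  90 → bin 7 (new)  [load 90/190]
  60 → bin 7  [load 150/190]
  50 → bin 8 (new)  [load 50/190]
  40 → bin 5  [load 190/190]
  40 → bin 7  [load 190/190]
8 bins opened.

8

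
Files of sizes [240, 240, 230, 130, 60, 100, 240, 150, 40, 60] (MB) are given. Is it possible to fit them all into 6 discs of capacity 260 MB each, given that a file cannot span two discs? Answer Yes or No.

No

Total = 1490 MB; ⌈1490/260⌉ = 6.
The bound of 6 does not rule out 6, but exhaustive search shows no assignment into 6 discs of capacity 260 MB exists — the minimum is 7.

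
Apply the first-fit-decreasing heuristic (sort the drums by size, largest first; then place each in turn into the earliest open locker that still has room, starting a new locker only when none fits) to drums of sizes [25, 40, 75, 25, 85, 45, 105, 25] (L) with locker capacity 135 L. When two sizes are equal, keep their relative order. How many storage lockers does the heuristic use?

Sorted descending: 105, 85, 75, 45, 40, 25, 25, 25.
  105 → locker 1 (new)  [load 105/135]
  85 → locker 2 (new)  [load 85/135]
  75 → locker 3 (new)  [load 75/135]
  45 → locker 2  [load 130/135]
  40 → locker 3  [load 115/135]
  25 → locker 1  [load 130/135]
  25 → locker 4 (new)  [load 25/135]
  25 → locker 4  [load 50/135]
4 storage lockers opened.

4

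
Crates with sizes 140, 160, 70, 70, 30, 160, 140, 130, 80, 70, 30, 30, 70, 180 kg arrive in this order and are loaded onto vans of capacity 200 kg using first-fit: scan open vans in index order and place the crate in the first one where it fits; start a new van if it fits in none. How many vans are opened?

8

  140 → van 1 (new)  [load 140/200]
  160 → van 2 (new)  [load 160/200]
  70 → van 3 (new)  [load 70/200]
  70 → van 3  [load 140/200]
  30 → van 1  [load 170/200]
  160 → van 4 (new)  [load 160/200]
  140 → van 5 (new)  [load 140/200]
  130 → van 6 (new)  [load 130/200]
  80 → van 7 (new)  [load 80/200]
  70 → van 6  [load 200/200]
  30 → van 1  [load 200/200]
  30 → van 2  [load 190/200]
  70 → van 7  [load 150/200]
  180 → van 8 (new)  [load 180/200]
8 vans opened.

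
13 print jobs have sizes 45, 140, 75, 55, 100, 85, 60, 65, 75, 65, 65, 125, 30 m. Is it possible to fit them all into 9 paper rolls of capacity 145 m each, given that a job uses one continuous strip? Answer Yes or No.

A valid assignment using 8 paper rolls:
  roll 1: 140 = 140
  roll 2: 125 = 125
  roll 3: 100 + 45 = 145
  roll 4: 85 + 60 = 145
  roll 5: 75 + 65 = 140
  roll 6: 75 + 65 = 140
  roll 7: 65 + 55 = 120
  roll 8: 30 = 30
That uses only 8 ≤ 9, so 9 paper rolls are enough.

Yes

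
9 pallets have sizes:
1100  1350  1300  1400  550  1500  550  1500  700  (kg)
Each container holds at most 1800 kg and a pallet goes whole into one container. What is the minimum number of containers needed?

Total = 1500 + 1500 + 1400 + 1350 + 1300 + 1100 + 700 + 550 + 550 = 9950 kg.
Lower bound: ⌈9950/1800⌉ = 6 containers.
A packing using 7 containers:
  container 1: 1500 = 1500
  container 2: 1500 = 1500
  container 3: 1400 = 1400
  container 4: 1350 = 1350
  container 5: 1300 = 1300
  container 6: 1100 + 700 = 1800
  container 7: 550 + 550 = 1100
No arrangement into 6 containers stays within capacity, so 7 is optimal.

7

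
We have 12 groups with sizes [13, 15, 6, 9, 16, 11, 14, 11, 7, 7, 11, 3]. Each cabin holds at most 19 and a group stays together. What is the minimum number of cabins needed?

8

Total = 16 + 15 + 14 + 13 + 11 + 11 + 11 + 9 + 7 + 7 + 6 + 3 = 123.
Lower bound: ⌈123/19⌉ = 7 cabins.
A packing using 8 cabins:
  cabin 1: 16 + 3 = 19
  cabin 2: 15 = 15
  cabin 3: 14 = 14
  cabin 4: 13 + 6 = 19
  cabin 5: 11 + 7 = 18
  cabin 6: 11 + 7 = 18
  cabin 7: 11 = 11
  cabin 8: 9 = 9
No arrangement into 7 cabins stays within capacity, so 8 is optimal.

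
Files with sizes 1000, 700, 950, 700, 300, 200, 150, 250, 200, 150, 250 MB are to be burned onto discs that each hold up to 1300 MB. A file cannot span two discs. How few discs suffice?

Total = 1000 + 950 + 700 + 700 + 300 + 250 + 250 + 200 + 200 + 150 + 150 = 4850 MB.
Lower bound: ⌈4850/1300⌉ = 4 discs.
A packing using 4 discs:
  disc 1: 1000 + 300 = 1300
  disc 2: 950 + 250 = 1200
  disc 3: 700 + 250 + 200 + 150 = 1300
  disc 4: 700 + 200 + 150 = 1050
This matches the lower bound, so 4 is optimal.

4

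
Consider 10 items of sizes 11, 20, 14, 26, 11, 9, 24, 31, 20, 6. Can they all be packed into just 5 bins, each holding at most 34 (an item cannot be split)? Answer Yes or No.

No

Total = 172; ⌈172/34⌉ = 6.
At least 6 bins are required, but only 5 are allowed.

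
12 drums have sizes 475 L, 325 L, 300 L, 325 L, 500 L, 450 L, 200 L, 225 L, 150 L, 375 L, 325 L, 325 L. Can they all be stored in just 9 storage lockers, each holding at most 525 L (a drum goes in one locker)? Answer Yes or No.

A valid assignment using 9 storage lockers:
  locker 1: 500 = 500
  locker 2: 475 = 475
  locker 3: 450 = 450
  locker 4: 375 + 150 = 525
  locker 5: 325 + 200 = 525
  locker 6: 325 = 325
  locker 7: 325 = 325
  locker 8: 325 = 325
  locker 9: 300 + 225 = 525
Every load is within 525 L, so 9 storage lockers suffice.

Yes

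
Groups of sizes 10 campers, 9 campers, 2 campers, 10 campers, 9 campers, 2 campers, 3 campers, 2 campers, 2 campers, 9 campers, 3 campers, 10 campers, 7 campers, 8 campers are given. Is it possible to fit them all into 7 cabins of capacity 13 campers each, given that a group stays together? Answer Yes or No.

Total = 86 campers; ⌈86/13⌉ = 7.
8 groups each exceed half the capacity and cannot share a cabin, forcing at least 8 cabins.
At least 8 cabins are required, but only 7 are allowed.

No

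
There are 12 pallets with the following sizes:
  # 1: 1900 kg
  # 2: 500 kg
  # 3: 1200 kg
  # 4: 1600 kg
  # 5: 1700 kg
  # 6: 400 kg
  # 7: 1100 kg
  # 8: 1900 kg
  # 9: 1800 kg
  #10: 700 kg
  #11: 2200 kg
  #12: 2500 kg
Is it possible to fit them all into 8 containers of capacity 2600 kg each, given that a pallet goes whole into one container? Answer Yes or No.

A valid assignment using 8 containers:
  container 1: 2500 = 2500
  container 2: 2200 + 400 = 2600
  container 3: 1900 + 700 = 2600
  container 4: 1900 + 500 = 2400
  container 5: 1800 = 1800
  container 6: 1700 = 1700
  container 7: 1600 = 1600
  container 8: 1200 + 1100 = 2300
Every load is within 2600 kg, so 8 containers suffice.

Yes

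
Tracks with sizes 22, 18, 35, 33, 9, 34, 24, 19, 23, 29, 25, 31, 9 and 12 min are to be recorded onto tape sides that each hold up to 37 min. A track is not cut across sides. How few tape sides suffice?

Total = 35 + 34 + 33 + 31 + 29 + 25 + 24 + 23 + 22 + 19 + 18 + 12 + 9 + 9 = 323 min.
Lower bound: ⌈323/37⌉ = 9 tape sides.
Also, 10 tracks each exceed 37/2 min, and no two of those can share a side, so at least 10 tape sides are needed.
A packing using 10 tape sides:
  side 1: 35 = 35
  side 2: 34 = 34
  side 3: 33 = 33
  side 4: 31 = 31
  side 5: 29 = 29
  side 6: 25 + 12 = 37
  side 7: 24 + 9 = 33
  side 8: 23 + 9 = 32
  side 9: 22 = 22
  side 10: 19 + 18 = 37
This matches the lower bound, so 10 is optimal.

10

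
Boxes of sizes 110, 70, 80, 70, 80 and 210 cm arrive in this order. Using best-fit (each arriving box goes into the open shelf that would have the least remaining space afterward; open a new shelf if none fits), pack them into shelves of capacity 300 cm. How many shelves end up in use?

3

  110 → shelf 1 (new)  [load 110/300]
  70 → shelf 1  [load 180/300]
  80 → shelf 1  [load 260/300]
  70 → shelf 2 (new)  [load 70/300]
  80 → shelf 2  [load 150/300]
  210 → shelf 3 (new)  [load 210/300]
3 shelves opened.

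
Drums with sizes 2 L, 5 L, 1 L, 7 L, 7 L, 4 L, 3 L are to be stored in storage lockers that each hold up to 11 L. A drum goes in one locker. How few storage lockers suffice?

3

Total = 7 + 7 + 5 + 4 + 3 + 2 + 1 = 29 L.
Lower bound: ⌈29/11⌉ = 3 storage lockers.
A packing using 3 storage lockers:
  locker 1: 7 + 4 = 11
  locker 2: 7 + 3 + 1 = 11
  locker 3: 5 + 2 = 7
This matches the lower bound, so 3 is optimal.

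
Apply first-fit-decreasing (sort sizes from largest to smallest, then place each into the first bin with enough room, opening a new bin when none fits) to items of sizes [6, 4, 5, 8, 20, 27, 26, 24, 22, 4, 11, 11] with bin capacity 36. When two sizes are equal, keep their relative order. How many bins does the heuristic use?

Sorted descending: 27, 26, 24, 22, 20, 11, 11, 8, 6, 5, 4, 4.
  27 → bin 1 (new)  [load 27/36]
  26 → bin 2 (new)  [load 26/36]
  24 → bin 3 (new)  [load 24/36]
  22 → bin 4 (new)  [load 22/36]
  20 → bin 5 (new)  [load 20/36]
  11 → bin 3  [load 35/36]
  11 → bin 4  [load 33/36]
  8 → bin 1  [load 35/36]
  6 → bin 2  [load 32/36]
  5 → bin 5  [load 25/36]
  4 → bin 2  [load 36/36]
  4 → bin 5  [load 29/36]
5 bins opened.

5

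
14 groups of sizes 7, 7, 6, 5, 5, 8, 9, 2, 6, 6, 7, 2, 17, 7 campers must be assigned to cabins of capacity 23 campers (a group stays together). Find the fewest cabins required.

5

Total = 17 + 9 + 8 + 7 + 7 + 7 + 7 + 6 + 6 + 6 + 5 + 5 + 2 + 2 = 94 campers.
Lower bound: ⌈94/23⌉ = 5 cabins.
A packing using 5 cabins:
  cabin 1: 17 + 6 = 23
  cabin 2: 9 + 8 + 6 = 23
  cabin 3: 7 + 7 + 7 + 2 = 23
  cabin 4: 7 + 6 + 5 + 5 = 23
  cabin 5: 2 = 2
This matches the lower bound, so 5 is optimal.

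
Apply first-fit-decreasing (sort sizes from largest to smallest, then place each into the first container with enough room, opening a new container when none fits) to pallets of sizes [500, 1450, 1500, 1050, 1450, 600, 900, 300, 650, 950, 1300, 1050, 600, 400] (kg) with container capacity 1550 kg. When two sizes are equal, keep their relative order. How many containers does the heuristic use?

9

Sorted descending: 1500, 1450, 1450, 1300, 1050, 1050, 950, 900, 650, 600, 600, 500, 400, 300.
  1500 → container 1 (new)  [load 1500/1550]
  1450 → container 2 (new)  [load 1450/1550]
  1450 → container 3 (new)  [load 1450/1550]
  1300 → container 4 (new)  [load 1300/1550]
  1050 → container 5 (new)  [load 1050/1550]
  1050 → container 6 (new)  [load 1050/1550]
  950 → container 7 (new)  [load 950/1550]
  900 → container 8 (new)  [load 900/1550]
  650 → container 8  [load 1550/1550]
  600 → container 7  [load 1550/1550]
  600 → container 9 (new)  [load 600/1550]
  500 → container 5  [load 1550/1550]
  400 → container 6  [load 1450/1550]
  300 → container 9  [load 900/1550]
9 containers opened.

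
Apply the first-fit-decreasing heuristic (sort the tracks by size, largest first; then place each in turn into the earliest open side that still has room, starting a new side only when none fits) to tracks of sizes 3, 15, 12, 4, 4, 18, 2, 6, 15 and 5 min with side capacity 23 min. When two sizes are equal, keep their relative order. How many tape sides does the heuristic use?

Sorted descending: 18, 15, 15, 12, 6, 5, 4, 4, 3, 2.
  18 → side 1 (new)  [load 18/23]
  15 → side 2 (new)  [load 15/23]
  15 → side 3 (new)  [load 15/23]
  12 → side 4 (new)  [load 12/23]
  6 → side 2  [load 21/23]
  5 → side 1  [load 23/23]
  4 → side 3  [load 19/23]
  4 → side 3  [load 23/23]
  3 → side 4  [load 15/23]
  2 → side 2  [load 23/23]
4 tape sides opened.

4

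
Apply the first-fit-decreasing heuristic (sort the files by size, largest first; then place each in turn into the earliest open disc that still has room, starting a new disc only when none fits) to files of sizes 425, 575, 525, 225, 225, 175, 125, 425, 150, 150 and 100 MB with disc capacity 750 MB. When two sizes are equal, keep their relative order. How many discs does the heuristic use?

5

Sorted descending: 575, 525, 425, 425, 225, 225, 175, 150, 150, 125, 100.
  575 → disc 1 (new)  [load 575/750]
  525 → disc 2 (new)  [load 525/750]
  425 → disc 3 (new)  [load 425/750]
  425 → disc 4 (new)  [load 425/750]
  225 → disc 2  [load 750/750]
  225 → disc 3  [load 650/750]
  175 → disc 1  [load 750/750]
  150 → disc 4  [load 575/750]
  150 → disc 4  [load 725/750]
  125 → disc 5 (new)  [load 125/750]
  100 → disc 3  [load 750/750]
5 discs opened.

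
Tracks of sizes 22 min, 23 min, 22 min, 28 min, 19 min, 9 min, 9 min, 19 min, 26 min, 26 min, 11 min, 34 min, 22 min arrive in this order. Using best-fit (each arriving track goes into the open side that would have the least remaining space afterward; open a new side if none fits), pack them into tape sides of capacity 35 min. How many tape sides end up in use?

  22 → side 1 (new)  [load 22/35]
  23 → side 2 (new)  [load 23/35]
  22 → side 3 (new)  [load 22/35]
  28 → side 4 (new)  [load 28/35]
  19 → side 5 (new)  [load 19/35]
  9 → side 2  [load 32/35]
  9 → side 1  [load 31/35]
  19 → side 6 (new)  [load 19/35]
  26 → side 7 (new)  [load 26/35]
  26 → side 8 (new)  [load 26/35]
  11 → side 3  [load 33/35]
  34 → side 9 (new)  [load 34/35]
  22 → side 10 (new)  [load 22/35]
10 tape sides opened.

10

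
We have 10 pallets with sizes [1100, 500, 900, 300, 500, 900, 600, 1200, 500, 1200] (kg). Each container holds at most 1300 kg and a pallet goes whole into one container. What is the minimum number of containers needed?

7

Total = 1200 + 1200 + 1100 + 900 + 900 + 600 + 500 + 500 + 500 + 300 = 7700 kg.
Lower bound: ⌈7700/1300⌉ = 6 containers.
A packing using 7 containers:
  container 1: 1200 = 1200
  container 2: 1200 = 1200
  container 3: 1100 = 1100
  container 4: 900 + 300 = 1200
  container 5: 900 = 900
  container 6: 600 + 500 = 1100
  container 7: 500 + 500 = 1000
No arrangement into 6 containers stays within capacity, so 7 is optimal.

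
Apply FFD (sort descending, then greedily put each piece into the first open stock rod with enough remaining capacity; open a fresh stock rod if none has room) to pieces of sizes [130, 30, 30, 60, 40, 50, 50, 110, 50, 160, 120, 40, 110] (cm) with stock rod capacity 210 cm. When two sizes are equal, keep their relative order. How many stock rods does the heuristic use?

5

Sorted descending: 160, 130, 120, 110, 110, 60, 50, 50, 50, 40, 40, 30, 30.
  160 → stock rod 1 (new)  [load 160/210]
  130 → stock rod 2 (new)  [load 130/210]
  120 → stock rod 3 (new)  [load 120/210]
  110 → stock rod 4 (new)  [load 110/210]
  110 → stock rod 5 (new)  [load 110/210]
  60 → stock rod 2  [load 190/210]
  50 → stock rod 1  [load 210/210]
  50 → stock rod 3  [load 170/210]
  50 → stock rod 4  [load 160/210]
  40 → stock rod 3  [load 210/210]
  40 → stock rod 4  [load 200/210]
  30 → stock rod 5  [load 140/210]
  30 → stock rod 5  [load 170/210]
5 stock rods opened.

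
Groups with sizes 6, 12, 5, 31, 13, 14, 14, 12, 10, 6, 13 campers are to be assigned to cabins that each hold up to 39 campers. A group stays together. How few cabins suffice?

Total = 31 + 14 + 14 + 13 + 13 + 12 + 12 + 10 + 6 + 6 + 5 = 136 campers.
Lower bound: ⌈136/39⌉ = 4 cabins.
A packing using 4 cabins:
  cabin 1: 31 + 6 = 37
  cabin 2: 14 + 14 + 10 = 38
  cabin 3: 13 + 13 + 12 = 38
  cabin 4: 12 + 6 + 5 = 23
This matches the lower bound, so 4 is optimal.

4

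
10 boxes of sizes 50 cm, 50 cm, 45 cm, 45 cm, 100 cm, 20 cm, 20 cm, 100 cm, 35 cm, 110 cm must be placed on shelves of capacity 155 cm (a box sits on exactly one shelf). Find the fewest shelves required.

4

Total = 110 + 100 + 100 + 50 + 50 + 45 + 45 + 35 + 20 + 20 = 575 cm.
Lower bound: ⌈575/155⌉ = 4 shelves.
A packing using 4 shelves:
  shelf 1: 110 + 45 = 155
  shelf 2: 100 + 50 = 150
  shelf 3: 100 + 50 = 150
  shelf 4: 45 + 35 + 20 + 20 = 120
This matches the lower bound, so 4 is optimal.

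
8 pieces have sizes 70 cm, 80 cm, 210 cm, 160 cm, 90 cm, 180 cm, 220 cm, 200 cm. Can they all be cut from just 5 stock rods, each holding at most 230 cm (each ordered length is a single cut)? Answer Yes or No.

Total = 1210 cm; ⌈1210/230⌉ = 6.
At least 6 stock rods are required, but only 5 are allowed.

No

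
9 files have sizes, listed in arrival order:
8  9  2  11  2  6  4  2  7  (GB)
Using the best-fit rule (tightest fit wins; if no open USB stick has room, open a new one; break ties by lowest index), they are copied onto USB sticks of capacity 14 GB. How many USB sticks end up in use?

  8 → USB stick 1 (new)  [load 8/14]
  9 → USB stick 2 (new)  [load 9/14]
  2 → USB stick 2  [load 11/14]
  11 → USB stick 3 (new)  [load 11/14]
  2 → USB stick 2  [load 13/14]
  6 → USB stick 1  [load 14/14]
  4 → USB stick 4 (new)  [load 4/14]
  2 → USB stick 3  [load 13/14]
  7 → USB stick 4  [load 11/14]
4 USB sticks opened.

4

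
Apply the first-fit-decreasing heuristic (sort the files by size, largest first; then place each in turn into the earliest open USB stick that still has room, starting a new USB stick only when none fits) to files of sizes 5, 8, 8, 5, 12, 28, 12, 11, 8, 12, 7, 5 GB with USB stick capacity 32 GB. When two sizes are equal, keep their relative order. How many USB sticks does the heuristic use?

4

Sorted descending: 28, 12, 12, 12, 11, 8, 8, 8, 7, 5, 5, 5.
  28 → USB stick 1 (new)  [load 28/32]
  12 → USB stick 2 (new)  [load 12/32]
  12 → USB stick 2  [load 24/32]
  12 → USB stick 3 (new)  [load 12/32]
  11 → USB stick 3  [load 23/32]
  8 → USB stick 2  [load 32/32]
  8 → USB stick 3  [load 31/32]
  8 → USB stick 4 (new)  [load 8/32]
  7 → USB stick 4  [load 15/32]
  5 → USB stick 4  [load 20/32]
  5 → USB stick 4  [load 25/32]
  5 → USB stick 4  [load 30/32]
4 USB sticks opened.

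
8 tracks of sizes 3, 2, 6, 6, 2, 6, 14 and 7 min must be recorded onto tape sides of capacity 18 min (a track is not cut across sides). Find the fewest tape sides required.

3

Total = 14 + 7 + 6 + 6 + 6 + 3 + 2 + 2 = 46 min.
Lower bound: ⌈46/18⌉ = 3 tape sides.
A packing using 3 tape sides:
  side 1: 14 + 3 = 17
  side 2: 7 + 6 + 2 + 2 = 17
  side 3: 6 + 6 = 12
This matches the lower bound, so 3 is optimal.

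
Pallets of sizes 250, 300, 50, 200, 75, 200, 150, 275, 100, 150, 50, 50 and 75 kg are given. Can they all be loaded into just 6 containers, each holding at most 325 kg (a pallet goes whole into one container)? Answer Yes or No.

No

Total = 1925 kg; ⌈1925/325⌉ = 6.
The bound of 6 does not rule out 6, but exhaustive search shows no assignment into 6 containers of capacity 325 kg exists — the minimum is 7.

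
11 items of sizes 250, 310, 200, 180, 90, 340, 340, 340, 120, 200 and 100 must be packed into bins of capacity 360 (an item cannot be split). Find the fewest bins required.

Total = 340 + 340 + 340 + 310 + 250 + 200 + 200 + 180 + 120 + 100 + 90 = 2470.
Lower bound: ⌈2470/360⌉ = 7 bins.
A packing using 8 bins:
  bin 1: 340 = 340
  bin 2: 340 = 340
  bin 3: 340 = 340
  bin 4: 310 = 310
  bin 5: 250 + 100 = 350
  bin 6: 200 + 120 = 320
  bin 7: 200 + 90 = 290
  bin 8: 180 = 180
No arrangement into 7 bins stays within capacity, so 8 is optimal.

8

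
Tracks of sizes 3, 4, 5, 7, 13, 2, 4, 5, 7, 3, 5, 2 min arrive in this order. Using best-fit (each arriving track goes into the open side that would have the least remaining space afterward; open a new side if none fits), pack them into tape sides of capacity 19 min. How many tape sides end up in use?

4

  3 → side 1 (new)  [load 3/19]
  4 → side 1  [load 7/19]
  5 → side 1  [load 12/19]
  7 → side 1  [load 19/19]
  13 → side 2 (new)  [load 13/19]
  2 → side 2  [load 15/19]
  4 → side 2  [load 19/19]
  5 → side 3 (new)  [load 5/19]
  7 → side 3  [load 12/19]
  3 → side 3  [load 15/19]
  5 → side 4 (new)  [load 5/19]
  2 → side 3  [load 17/19]
4 tape sides opened.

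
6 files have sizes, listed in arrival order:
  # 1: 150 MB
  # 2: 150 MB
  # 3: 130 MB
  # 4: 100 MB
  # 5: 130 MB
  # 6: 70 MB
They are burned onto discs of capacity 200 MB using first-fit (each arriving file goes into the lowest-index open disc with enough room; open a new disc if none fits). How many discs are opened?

  150 → disc 1 (new)  [load 150/200]
  150 → disc 2 (new)  [load 150/200]
  130 → disc 3 (new)  [load 130/200]
  100 → disc 4 (new)  [load 100/200]
  130 → disc 5 (new)  [load 130/200]
  70 → disc 3  [load 200/200]
5 discs opened.

5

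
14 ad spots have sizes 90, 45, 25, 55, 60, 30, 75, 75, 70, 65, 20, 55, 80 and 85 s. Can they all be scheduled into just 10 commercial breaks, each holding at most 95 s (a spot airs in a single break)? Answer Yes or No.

Total = 830 s; ⌈830/95⌉ = 9.
10 ad spots each exceed half the capacity and cannot share a break, forcing at least 10 commercial breaks.
The bound of 10 does not rule out 10, but exhaustive search shows no assignment into 10 commercial breaks of capacity 95 s exists — the minimum is 11.

No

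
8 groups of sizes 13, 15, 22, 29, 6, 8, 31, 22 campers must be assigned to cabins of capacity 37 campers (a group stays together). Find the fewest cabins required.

4

Total = 31 + 29 + 22 + 22 + 15 + 13 + 8 + 6 = 146 campers.
Lower bound: ⌈146/37⌉ = 4 cabins.
A packing using 4 cabins:
  cabin 1: 31 + 6 = 37
  cabin 2: 29 + 8 = 37
  cabin 3: 22 + 15 = 37
  cabin 4: 22 + 13 = 35
This matches the lower bound, so 4 is optimal.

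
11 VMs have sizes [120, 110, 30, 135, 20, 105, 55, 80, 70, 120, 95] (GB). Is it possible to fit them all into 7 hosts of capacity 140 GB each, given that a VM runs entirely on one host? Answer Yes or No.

Total = 940 GB; ⌈940/140⌉ = 7.
The bound of 7 does not rule out 7, but exhaustive search shows no assignment into 7 hosts of capacity 140 GB exists — the minimum is 8.

No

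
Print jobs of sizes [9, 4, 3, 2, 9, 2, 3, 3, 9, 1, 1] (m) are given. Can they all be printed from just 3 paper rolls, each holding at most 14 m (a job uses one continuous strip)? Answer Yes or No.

No

Total = 46 m; ⌈46/14⌉ = 4.
At least 4 paper rolls are required, but only 3 are allowed.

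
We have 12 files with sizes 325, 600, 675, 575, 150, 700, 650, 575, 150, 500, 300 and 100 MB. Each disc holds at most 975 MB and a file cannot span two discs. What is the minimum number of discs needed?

Total = 700 + 675 + 650 + 600 + 575 + 575 + 500 + 325 + 300 + 150 + 150 + 100 = 5300 MB.
Lower bound: ⌈5300/975⌉ = 6 discs.
Also, 7 files each exceed 975/2 MB, and no two of those can share a disc, so at least 7 discs are needed.
A packing using 7 discs:
  disc 1: 700 + 150 + 100 = 950
  disc 2: 675 + 300 = 975
  disc 3: 650 + 325 = 975
  disc 4: 600 + 150 = 750
  disc 5: 575 = 575
  disc 6: 575 = 575
  disc 7: 500 = 500
This matches the lower bound, so 7 is optimal.

7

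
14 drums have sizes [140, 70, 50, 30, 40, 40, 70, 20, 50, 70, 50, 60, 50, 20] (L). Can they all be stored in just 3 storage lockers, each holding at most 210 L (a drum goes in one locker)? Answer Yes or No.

No

Total = 760 L; ⌈760/210⌉ = 4.
At least 4 storage lockers are required, but only 3 are allowed.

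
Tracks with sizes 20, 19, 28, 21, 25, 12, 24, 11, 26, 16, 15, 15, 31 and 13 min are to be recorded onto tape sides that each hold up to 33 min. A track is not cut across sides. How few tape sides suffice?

Total = 31 + 28 + 26 + 25 + 24 + 21 + 20 + 19 + 16 + 15 + 15 + 13 + 12 + 11 = 276 min.
Lower bound: ⌈276/33⌉ = 9 tape sides.
A packing using 10 tape sides:
  side 1: 31 = 31
  side 2: 28 = 28
  side 3: 26 = 26
  side 4: 25 = 25
  side 5: 24 = 24
  side 6: 21 + 12 = 33
  side 7: 20 + 13 = 33
  side 8: 19 + 11 = 30
  side 9: 16 + 15 = 31
  side 10: 15 = 15
No arrangement into 9 tape sides stays within capacity, so 10 is optimal.

10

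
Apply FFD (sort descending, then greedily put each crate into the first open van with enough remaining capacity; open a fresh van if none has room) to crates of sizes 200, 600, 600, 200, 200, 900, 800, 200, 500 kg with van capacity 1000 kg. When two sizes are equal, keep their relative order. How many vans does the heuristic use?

5

Sorted descending: 900, 800, 600, 600, 500, 200, 200, 200, 200.
  900 → van 1 (new)  [load 900/1000]
  800 → van 2 (new)  [load 800/1000]
  600 → van 3 (new)  [load 600/1000]
  600 → van 4 (new)  [load 600/1000]
  500 → van 5 (new)  [load 500/1000]
  200 → van 2  [load 1000/1000]
  200 → van 3  [load 800/1000]
  200 → van 3  [load 1000/1000]
  200 → van 4  [load 800/1000]
5 vans opened.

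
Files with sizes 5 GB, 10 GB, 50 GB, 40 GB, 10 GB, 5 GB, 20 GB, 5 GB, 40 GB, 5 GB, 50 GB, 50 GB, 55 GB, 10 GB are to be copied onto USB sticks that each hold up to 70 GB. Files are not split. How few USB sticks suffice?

Total = 55 + 50 + 50 + 50 + 40 + 40 + 20 + 10 + 10 + 10 + 5 + 5 + 5 + 5 = 355 GB.
Lower bound: ⌈355/70⌉ = 6 USB sticks.
A packing using 6 USB sticks:
  USB stick 1: 55 + 10 + 5 = 70
  USB stick 2: 50 + 20 = 70
  USB stick 3: 50 + 10 + 10 = 70
  USB stick 4: 50 + 5 + 5 + 5 = 65
  USB stick 5: 40 = 40
  USB stick 6: 40 = 40
This matches the lower bound, so 6 is optimal.

6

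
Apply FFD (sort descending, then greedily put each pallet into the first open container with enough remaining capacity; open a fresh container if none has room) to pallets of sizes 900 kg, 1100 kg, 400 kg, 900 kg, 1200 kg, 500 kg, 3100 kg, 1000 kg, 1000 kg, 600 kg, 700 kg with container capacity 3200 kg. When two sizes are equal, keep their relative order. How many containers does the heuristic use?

4

Sorted descending: 3100, 1200, 1100, 1000, 1000, 900, 900, 700, 600, 500, 400.
  3100 → container 1 (new)  [load 3100/3200]
  1200 → container 2 (new)  [load 1200/3200]
  1100 → container 2  [load 2300/3200]
  1000 → container 3 (new)  [load 1000/3200]
  1000 → container 3  [load 2000/3200]
  900 → container 2  [load 3200/3200]
  900 → container 3  [load 2900/3200]
  700 → container 4 (new)  [load 700/3200]
  600 → container 4  [load 1300/3200]
  500 → container 4  [load 1800/3200]
  400 → container 4  [load 2200/3200]
4 containers opened.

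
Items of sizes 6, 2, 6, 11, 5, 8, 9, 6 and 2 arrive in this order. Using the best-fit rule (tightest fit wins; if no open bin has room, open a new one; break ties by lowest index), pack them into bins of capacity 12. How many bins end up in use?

6

  6 → bin 1 (new)  [load 6/12]
  2 → bin 1  [load 8/12]
  6 → bin 2 (new)  [load 6/12]
  11 → bin 3 (new)  [load 11/12]
  5 → bin 2  [load 11/12]
  8 → bin 4 (new)  [load 8/12]
  9 → bin 5 (new)  [load 9/12]
  6 → bin 6 (new)  [load 6/12]
  2 → bin 5  [load 11/12]
6 bins opened.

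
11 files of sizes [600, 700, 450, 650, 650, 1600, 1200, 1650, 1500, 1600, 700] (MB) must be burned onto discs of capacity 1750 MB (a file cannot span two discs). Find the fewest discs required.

Total = 1650 + 1600 + 1600 + 1500 + 1200 + 700 + 700 + 650 + 650 + 600 + 450 = 11300 MB.
Lower bound: ⌈11300/1750⌉ = 7 discs.
A packing using 8 discs:
  disc 1: 1650 = 1650
  disc 2: 1600 = 1600
  disc 3: 1600 = 1600
  disc 4: 1500 = 1500
  disc 5: 1200 + 450 = 1650
  disc 6: 700 + 700 = 1400
  disc 7: 650 + 650 = 1300
  disc 8: 600 = 600
No arrangement into 7 discs stays within capacity, so 8 is optimal.

8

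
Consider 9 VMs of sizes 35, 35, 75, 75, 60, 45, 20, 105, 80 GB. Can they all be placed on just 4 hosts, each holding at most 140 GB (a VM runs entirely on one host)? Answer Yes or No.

Yes

A valid assignment using 4 hosts:
  host 1: 105 + 35 = 140
  host 2: 80 + 60 = 140
  host 3: 75 + 45 + 20 = 140
  host 4: 75 + 35 = 110
Every load is within 140 GB, so 4 hosts suffice.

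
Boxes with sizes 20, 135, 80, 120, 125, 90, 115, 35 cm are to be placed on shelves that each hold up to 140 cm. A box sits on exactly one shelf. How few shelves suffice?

Total = 135 + 125 + 120 + 115 + 90 + 80 + 35 + 20 = 720 cm.
Lower bound: ⌈720/140⌉ = 6 shelves.
A packing using 6 shelves:
  shelf 1: 135 = 135
  shelf 2: 125 = 125
  shelf 3: 120 + 20 = 140
  shelf 4: 115 = 115
  shelf 5: 90 + 35 = 125
  shelf 6: 80 = 80
This matches the lower bound, so 6 is optimal.

6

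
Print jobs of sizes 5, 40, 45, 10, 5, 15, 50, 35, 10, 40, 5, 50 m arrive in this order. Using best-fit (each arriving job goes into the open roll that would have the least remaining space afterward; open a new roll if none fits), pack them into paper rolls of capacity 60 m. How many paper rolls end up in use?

6

  5 → roll 1 (new)  [load 5/60]
  40 → roll 1  [load 45/60]
  45 → roll 2 (new)  [load 45/60]
  10 → roll 1  [load 55/60]
  5 → roll 1  [load 60/60]
  15 → roll 2  [load 60/60]
  50 → roll 3 (new)  [load 50/60]
  35 → roll 4 (new)  [load 35/60]
  10 → roll 3  [load 60/60]
  40 → roll 5 (new)  [load 40/60]
  5 → roll 5  [load 45/60]
  50 → roll 6 (new)  [load 50/60]
6 paper rolls opened.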